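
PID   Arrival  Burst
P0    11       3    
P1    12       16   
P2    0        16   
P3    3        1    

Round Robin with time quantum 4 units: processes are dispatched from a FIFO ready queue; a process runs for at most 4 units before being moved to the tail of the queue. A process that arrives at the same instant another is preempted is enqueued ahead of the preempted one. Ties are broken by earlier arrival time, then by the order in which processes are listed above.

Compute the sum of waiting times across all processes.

19

Gantt: | P2 0-4 | P3 4-5 | P2 5-13 | P0 13-16 | P1 16-20 | P2 20-24 | P1 24-36 |
Completion: P0=16  P1=36  P2=24  P3=5
Waiting = turnaround − burst: P0=2, P1=8, P2=8, P3=1
Total waiting = 2 + 8 + 8 + 1 = 19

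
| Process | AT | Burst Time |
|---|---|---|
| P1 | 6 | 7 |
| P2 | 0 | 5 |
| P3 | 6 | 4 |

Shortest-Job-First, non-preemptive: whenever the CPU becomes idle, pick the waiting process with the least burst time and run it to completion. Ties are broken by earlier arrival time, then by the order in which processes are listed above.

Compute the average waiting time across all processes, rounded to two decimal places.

1.33

Gantt: | P2 0-5 | idle 5-6 | P3 6-10 | P1 10-17 |
Completion: P1=17  P2=5  P3=10
Turnaround (C−A): P1=11  P2=5  P3=4
Waiting times: P1=4, P2=0, P3=0
Average waiting = (4+0+0) / 3 = 4/3 = 1.33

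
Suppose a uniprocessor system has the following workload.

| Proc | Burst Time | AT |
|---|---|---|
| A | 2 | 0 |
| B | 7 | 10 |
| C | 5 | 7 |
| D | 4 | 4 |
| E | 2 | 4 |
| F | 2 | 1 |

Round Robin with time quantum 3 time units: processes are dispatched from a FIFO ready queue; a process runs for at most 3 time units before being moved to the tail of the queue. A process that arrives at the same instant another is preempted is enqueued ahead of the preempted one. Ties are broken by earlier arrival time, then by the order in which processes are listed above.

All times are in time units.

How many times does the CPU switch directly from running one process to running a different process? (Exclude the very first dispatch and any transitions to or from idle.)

Gantt: | A 0-2 | F 2-4 | D 4-7 | E 7-9 | C 9-12 | D 12-13 | B 13-16 | C 16-18 | B 18-22 |
Completion: A=2  B=22  C=18  D=13  E=9  F=4
Turnaround (C−A): A=2  B=12  C=11  D=9  E=5  F=3

8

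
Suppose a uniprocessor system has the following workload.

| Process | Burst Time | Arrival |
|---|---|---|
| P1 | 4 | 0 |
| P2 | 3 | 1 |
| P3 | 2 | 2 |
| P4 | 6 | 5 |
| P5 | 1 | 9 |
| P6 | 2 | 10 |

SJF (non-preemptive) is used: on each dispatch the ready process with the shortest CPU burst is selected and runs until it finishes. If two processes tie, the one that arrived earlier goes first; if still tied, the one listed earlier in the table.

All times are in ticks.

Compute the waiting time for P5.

Gantt: | P1 0-4 | P3 4-6 | P2 6-9 | P5 9-10 | P6 10-12 | P4 12-18 |
Completion: P1=4  P2=9  P3=6  P4=18  P5=10  P6=12
Waiting(P5) = turnaround − burst = 1 − 1 = 0

0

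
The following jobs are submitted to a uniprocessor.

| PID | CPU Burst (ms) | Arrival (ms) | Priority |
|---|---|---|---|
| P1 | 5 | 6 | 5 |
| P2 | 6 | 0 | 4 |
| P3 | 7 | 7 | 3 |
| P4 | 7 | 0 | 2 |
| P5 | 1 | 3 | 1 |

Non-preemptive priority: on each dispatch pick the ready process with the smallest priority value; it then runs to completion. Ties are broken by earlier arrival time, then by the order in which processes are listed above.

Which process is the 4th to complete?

P2

Schedule: | P4 0-7 | P5 7-8 | P3 8-15 | P2 15-21 | P1 21-26 |
Completion: P1=26  P2=21  P3=15  P4=7  P5=8
Turnaround (C−A): P1=20  P2=21  P3=8  P4=7  P5=5
Finish order: P4 → P5 → P3 → P2 → P1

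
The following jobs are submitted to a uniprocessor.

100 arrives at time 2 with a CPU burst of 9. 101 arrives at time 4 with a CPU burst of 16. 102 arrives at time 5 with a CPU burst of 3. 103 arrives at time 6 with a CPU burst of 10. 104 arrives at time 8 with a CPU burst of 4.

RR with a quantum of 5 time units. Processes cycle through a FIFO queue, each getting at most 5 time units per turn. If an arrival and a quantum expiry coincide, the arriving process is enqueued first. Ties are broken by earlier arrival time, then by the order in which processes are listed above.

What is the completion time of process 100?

Timeline: | idle 0-2 | 100 2-7 | 101 7-12 | 102 12-15 | 103 15-20 | 100 20-24 | 104 24-28 | 101 28-33 | 103 33-38 | 101 38-44 |
Completion: 100=24  101=44  102=15  103=38  104=28
Turnaround (C−A): 100=22  101=40  102=10  103=32  104=20

24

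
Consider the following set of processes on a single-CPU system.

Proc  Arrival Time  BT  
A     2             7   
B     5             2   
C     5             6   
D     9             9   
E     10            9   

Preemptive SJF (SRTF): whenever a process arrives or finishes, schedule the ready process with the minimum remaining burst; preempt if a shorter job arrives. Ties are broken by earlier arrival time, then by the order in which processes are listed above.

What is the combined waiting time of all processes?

32

Gantt: | idle 0-2 | A 2-5 | B 5-7 | A 7-11 | C 11-17 | D 17-26 | E 26-35 |
Completion: A=11  B=7  C=17  D=26  E=35
Waiting = turnaround − burst: A=2, B=0, C=6, D=8, E=16
Total waiting = 2 + 0 + 6 + 8 + 16 = 32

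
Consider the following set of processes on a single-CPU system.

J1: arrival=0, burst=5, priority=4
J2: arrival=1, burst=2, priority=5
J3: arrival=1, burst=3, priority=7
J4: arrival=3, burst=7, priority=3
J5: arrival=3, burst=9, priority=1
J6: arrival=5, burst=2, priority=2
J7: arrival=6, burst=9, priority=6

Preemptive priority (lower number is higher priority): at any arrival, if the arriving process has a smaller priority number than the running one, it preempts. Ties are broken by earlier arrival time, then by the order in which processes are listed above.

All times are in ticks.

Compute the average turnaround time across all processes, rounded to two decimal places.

Gantt: | J1 0-3 | J5 3-12 | J6 12-14 | J4 14-21 | J1 21-23 | J2 23-25 | J7 25-34 | J3 34-37 |
Completion: J1=23  J2=25  J3=37  J4=21  J5=12  J6=14  J7=34
Turnaround (C−A): J1=23  J2=24  J3=36  J4=18  J5=9  J6=9  J7=28
Turnaround times: J1=23, J2=24, J3=36, J4=18, J5=9, J6=9, J7=28
Average turnaround = (23+24+36+18+9+9+28) / 7 = 147/7 = 21.00

21.00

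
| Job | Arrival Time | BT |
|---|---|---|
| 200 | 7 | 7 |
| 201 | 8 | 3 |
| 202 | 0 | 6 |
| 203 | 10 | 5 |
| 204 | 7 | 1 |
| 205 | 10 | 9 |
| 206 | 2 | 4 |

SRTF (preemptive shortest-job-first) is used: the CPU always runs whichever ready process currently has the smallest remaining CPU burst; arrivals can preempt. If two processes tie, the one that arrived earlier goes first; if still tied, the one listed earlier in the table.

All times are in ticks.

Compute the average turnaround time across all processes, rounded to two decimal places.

10.71

Timeline: | 202 0-6 | 206 6-7 | 204 7-8 | 206 8-11 | 201 11-14 | 203 14-19 | 200 19-26 | 205 26-35 |
Completion: 200=26  201=14  202=6  203=19  204=8  205=35  206=11
Turnaround times: 200=19, 201=6, 202=6, 203=9, 204=1, 205=25, 206=9
Average turnaround = (19+6+6+9+1+25+9) / 7 = 75/7 = 10.71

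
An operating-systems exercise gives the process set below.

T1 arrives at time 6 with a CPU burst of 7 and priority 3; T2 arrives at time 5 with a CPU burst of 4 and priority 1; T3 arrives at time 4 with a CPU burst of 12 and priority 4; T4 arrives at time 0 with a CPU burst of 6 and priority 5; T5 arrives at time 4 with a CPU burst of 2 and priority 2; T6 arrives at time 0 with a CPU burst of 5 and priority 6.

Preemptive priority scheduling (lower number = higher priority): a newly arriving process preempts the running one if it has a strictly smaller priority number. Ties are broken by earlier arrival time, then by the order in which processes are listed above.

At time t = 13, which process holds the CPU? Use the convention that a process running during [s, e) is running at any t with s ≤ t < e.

T1

Timeline: | T4 0-4 | T5 4-5 | T2 5-9 | T5 9-10 | T1 10-17 | T3 17-29 | T4 29-31 | T6 31-36 |
Completion: T1=17  T2=9  T3=29  T4=31  T5=10  T6=36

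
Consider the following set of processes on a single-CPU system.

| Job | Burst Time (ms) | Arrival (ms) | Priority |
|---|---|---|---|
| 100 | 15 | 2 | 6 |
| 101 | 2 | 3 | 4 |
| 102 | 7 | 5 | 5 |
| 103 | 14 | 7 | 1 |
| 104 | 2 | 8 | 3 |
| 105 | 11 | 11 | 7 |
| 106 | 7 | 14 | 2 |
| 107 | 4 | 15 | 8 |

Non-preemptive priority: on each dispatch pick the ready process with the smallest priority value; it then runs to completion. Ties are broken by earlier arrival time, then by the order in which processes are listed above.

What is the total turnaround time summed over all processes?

276

Timeline: | idle 0-2 | 100 2-17 | 103 17-31 | 106 31-38 | 104 38-40 | 101 40-42 | 102 42-49 | 105 49-60 | 107 60-64 |
Completion: 100=17  101=42  102=49  103=31  104=40  105=60  106=38  107=64
Turnaround (C−A): 100=15  101=39  102=44  103=24  104=32  105=49  106=24  107=49
Turnaround = completion − arrival: 100=15, 101=39, 102=44, 103=24, 104=32, 105=49, 106=24, 107=49
Total turnaround = 15 + 39 + 44 + 24 + 32 + 49 + 24 + 49 = 276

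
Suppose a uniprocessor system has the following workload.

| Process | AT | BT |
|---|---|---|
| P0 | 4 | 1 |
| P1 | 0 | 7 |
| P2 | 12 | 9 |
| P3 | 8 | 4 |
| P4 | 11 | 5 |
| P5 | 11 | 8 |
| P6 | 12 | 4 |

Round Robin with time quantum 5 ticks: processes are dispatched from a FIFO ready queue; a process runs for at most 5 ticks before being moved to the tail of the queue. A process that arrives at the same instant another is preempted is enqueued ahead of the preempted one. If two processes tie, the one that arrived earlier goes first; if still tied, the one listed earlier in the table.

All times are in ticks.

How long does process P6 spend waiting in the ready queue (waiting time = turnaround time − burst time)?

15

Timeline: | P1 0-5 | P0 5-6 | P1 6-8 | P3 8-12 | P4 12-17 | P5 17-22 | P2 22-27 | P6 27-31 | P5 31-34 | P2 34-38 |
Completion: P0=6  P1=8  P2=38  P3=12  P4=17  P5=34  P6=31
Turnaround (C−A): P0=2  P1=8  P2=26  P3=4  P4=6  P5=23  P6=19
Waiting(P6) = turnaround − burst = 19 − 4 = 15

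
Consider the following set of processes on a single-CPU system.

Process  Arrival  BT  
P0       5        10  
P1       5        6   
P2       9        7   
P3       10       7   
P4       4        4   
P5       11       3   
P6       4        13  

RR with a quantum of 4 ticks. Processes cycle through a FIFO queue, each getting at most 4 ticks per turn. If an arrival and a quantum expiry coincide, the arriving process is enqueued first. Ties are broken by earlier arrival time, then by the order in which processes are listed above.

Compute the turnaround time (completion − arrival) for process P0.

48

Gantt: | idle 0-4 | P4 4-8 | P6 8-12 | P0 12-16 | P1 16-20 | P2 20-24 | P3 24-28 | P5 28-31 | P6 31-35 | P0 35-39 | P1 39-41 | P2 41-44 | P3 44-47 | P6 47-51 | P0 51-53 | P6 53-54 |
Completion: P0=53  P1=41  P2=44  P3=47  P4=8  P5=31  P6=54
Turnaround(P0) = completion − arrival = 53 − 5 = 48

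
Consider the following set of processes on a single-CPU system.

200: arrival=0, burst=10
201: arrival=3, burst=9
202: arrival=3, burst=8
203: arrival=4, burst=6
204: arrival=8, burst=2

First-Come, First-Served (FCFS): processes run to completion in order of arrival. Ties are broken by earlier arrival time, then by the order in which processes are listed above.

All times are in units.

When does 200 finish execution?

10

Timeline: | 200 0-10 | 201 10-19 | 202 19-27 | 203 27-33 | 204 33-35 |
Completion: 200=10  201=19  202=27  203=33  204=35
Turnaround (C−A): 200=10  201=16  202=24  203=29  204=27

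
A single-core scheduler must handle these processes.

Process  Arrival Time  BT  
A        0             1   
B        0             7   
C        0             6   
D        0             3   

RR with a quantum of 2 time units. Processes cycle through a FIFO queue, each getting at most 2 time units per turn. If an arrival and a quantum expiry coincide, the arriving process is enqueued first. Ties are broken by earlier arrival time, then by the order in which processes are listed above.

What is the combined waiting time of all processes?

Schedule: | A 0-1 | B 1-3 | C 3-5 | D 5-7 | B 7-9 | C 9-11 | D 11-12 | B 12-14 | C 14-16 | B 16-17 |
Completion: A=1  B=17  C=16  D=12
Turnaround (C−A): A=1  B=17  C=16  D=12
Waiting = turnaround − burst: A=0, B=10, C=10, D=9
Total waiting = 0 + 10 + 10 + 9 = 29

29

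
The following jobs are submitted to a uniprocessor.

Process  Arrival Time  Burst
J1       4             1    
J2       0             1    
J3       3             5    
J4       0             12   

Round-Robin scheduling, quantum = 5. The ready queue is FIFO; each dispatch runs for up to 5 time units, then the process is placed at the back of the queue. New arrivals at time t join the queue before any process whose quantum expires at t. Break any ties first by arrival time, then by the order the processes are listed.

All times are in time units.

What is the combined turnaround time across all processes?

Gantt: | J2 0-1 | J4 1-6 | J3 6-11 | J1 11-12 | J4 12-19 |
Completion: J1=12  J2=1  J3=11  J4=19
Turnaround (C−A): J1=8  J2=1  J3=8  J4=19
Turnaround = completion − arrival: J1=8, J2=1, J3=8, J4=19
Total turnaround = 8 + 1 + 8 + 19 = 36

36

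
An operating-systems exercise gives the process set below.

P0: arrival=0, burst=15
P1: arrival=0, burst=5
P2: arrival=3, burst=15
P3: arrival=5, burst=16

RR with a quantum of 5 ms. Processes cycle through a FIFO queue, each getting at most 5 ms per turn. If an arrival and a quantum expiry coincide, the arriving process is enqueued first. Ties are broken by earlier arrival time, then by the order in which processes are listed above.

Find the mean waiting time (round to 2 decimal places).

Gantt: | P0 0-5 | P1 5-10 | P2 10-15 | P3 15-20 | P0 20-25 | P2 25-30 | P3 30-35 | P0 35-40 | P2 40-45 | P3 45-51 |
Completion: P0=40  P1=10  P2=45  P3=51
Waiting times: P0=25, P1=5, P2=27, P3=30
Average waiting = (25+5+27+30) / 4 = 87/4 = 21.75

21.75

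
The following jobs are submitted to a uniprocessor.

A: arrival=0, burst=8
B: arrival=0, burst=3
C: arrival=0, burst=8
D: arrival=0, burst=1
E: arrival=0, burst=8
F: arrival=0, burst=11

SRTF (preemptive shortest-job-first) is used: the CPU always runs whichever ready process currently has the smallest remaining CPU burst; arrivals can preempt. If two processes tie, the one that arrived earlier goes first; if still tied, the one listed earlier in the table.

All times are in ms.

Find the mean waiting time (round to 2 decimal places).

10.83

Schedule: | D 0-1 | B 1-4 | A 4-12 | C 12-20 | E 20-28 | F 28-39 |
Completion: A=12  B=4  C=20  D=1  E=28  F=39
Waiting times: A=4, B=1, C=12, D=0, E=20, F=28
Average waiting = (4+1+12+0+20+28) / 6 = 65/6 = 10.83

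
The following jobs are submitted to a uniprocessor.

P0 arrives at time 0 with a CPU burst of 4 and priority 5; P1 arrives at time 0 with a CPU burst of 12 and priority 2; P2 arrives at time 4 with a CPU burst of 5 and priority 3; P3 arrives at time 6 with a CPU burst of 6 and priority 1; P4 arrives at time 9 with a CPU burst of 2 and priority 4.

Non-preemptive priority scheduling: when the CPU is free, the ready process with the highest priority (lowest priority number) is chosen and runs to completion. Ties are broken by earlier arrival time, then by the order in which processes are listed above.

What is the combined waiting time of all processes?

Schedule: | P1 0-12 | P3 12-18 | P2 18-23 | P4 23-25 | P0 25-29 |
Completion: P0=29  P1=12  P2=23  P3=18  P4=25
Turnaround (C−A): P0=29  P1=12  P2=19  P3=12  P4=16
Waiting = turnaround − burst: P0=25, P1=0, P2=14, P3=6, P4=14
Total waiting = 25 + 0 + 14 + 6 + 14 = 59

59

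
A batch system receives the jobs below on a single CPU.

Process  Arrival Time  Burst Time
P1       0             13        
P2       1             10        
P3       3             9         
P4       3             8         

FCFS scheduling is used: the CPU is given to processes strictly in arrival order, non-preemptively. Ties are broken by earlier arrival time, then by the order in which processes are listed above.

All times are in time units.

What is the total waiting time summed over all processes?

61

Timeline: | P1 0-13 | P2 13-23 | P3 23-32 | P4 32-40 |
Completion: P1=13  P2=23  P3=32  P4=40
Waiting = turnaround − burst: P1=0, P2=12, P3=20, P4=29
Total waiting = 0 + 12 + 20 + 29 = 61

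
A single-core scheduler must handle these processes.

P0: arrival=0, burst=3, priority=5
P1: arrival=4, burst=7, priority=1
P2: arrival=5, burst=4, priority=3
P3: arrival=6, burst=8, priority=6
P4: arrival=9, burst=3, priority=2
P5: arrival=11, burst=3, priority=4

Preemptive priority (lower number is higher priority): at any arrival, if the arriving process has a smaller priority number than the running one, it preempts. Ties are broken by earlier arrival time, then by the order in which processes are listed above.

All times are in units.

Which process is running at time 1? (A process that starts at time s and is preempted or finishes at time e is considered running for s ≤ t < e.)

P0

Gantt: | P0 0-3 | idle 3-4 | P1 4-11 | P4 11-14 | P2 14-18 | P5 18-21 | P3 21-29 |
Completion: P0=3  P1=11  P2=18  P3=29  P4=14  P5=21
Turnaround (C−A): P0=3  P1=7  P2=13  P3=23  P4=5  P5=10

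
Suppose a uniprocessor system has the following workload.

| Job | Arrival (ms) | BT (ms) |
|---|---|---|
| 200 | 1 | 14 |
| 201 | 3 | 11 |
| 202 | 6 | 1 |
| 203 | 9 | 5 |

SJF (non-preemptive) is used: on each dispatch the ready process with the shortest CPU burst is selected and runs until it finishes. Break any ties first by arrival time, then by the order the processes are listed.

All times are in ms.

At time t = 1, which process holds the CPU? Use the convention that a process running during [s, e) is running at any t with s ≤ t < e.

200

Schedule: | idle 0-1 | 200 1-15 | 202 15-16 | 203 16-21 | 201 21-32 |
Completion: 200=15  201=32  202=16  203=21
Turnaround (C−A): 200=14  201=29  202=10  203=12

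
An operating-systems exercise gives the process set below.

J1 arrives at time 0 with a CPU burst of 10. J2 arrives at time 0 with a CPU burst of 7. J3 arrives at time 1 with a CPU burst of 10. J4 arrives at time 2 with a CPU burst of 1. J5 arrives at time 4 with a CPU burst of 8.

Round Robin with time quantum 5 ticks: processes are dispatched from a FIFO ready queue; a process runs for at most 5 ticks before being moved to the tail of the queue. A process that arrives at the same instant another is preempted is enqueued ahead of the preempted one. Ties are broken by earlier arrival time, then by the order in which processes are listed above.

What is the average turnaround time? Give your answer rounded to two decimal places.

Gantt: | J1 0-5 | J2 5-10 | J3 10-15 | J4 15-16 | J5 16-21 | J1 21-26 | J2 26-28 | J3 28-33 | J5 33-36 |
Completion: J1=26  J2=28  J3=33  J4=16  J5=36
Turnaround (C−A): J1=26  J2=28  J3=32  J4=14  J5=32
Turnaround times: J1=26, J2=28, J3=32, J4=14, J5=32
Average turnaround = (26+28+32+14+32) / 5 = 132/5 = 26.40

26.40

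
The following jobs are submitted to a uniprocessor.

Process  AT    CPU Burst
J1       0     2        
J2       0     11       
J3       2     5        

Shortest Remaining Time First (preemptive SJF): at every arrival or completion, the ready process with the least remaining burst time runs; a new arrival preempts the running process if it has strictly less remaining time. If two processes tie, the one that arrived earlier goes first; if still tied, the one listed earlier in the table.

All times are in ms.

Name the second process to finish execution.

Schedule: | J1 0-2 | J3 2-7 | J2 7-18 |
Completion: J1=2  J2=18  J3=7
Turnaround (C−A): J1=2  J2=18  J3=5
Finish order: J1 → J3 → J2

J3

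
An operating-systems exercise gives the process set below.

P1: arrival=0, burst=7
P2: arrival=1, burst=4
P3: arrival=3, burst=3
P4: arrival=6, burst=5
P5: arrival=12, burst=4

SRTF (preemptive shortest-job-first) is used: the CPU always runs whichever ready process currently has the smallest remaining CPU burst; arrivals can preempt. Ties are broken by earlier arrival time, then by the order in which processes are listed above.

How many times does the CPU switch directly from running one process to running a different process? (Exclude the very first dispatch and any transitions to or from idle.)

Timeline: | P1 0-1 | P2 1-5 | P3 5-8 | P4 8-13 | P5 13-17 | P1 17-23 |
Completion: P1=23  P2=5  P3=8  P4=13  P5=17
Turnaround (C−A): P1=23  P2=4  P3=5  P4=7  P5=5

5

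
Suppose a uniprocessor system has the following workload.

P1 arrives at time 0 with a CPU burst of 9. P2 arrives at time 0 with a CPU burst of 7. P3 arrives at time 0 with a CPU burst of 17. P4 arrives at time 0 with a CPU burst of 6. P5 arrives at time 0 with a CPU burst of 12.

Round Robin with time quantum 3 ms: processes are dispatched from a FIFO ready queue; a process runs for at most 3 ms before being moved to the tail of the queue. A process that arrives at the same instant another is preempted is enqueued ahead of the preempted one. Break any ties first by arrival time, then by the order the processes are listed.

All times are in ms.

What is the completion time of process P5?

Timeline: | P1 0-3 | P2 3-6 | P3 6-9 | P4 9-12 | P5 12-15 | P1 15-18 | P2 18-21 | P3 21-24 | P4 24-27 | P5 27-30 | P1 30-33 | P2 33-34 | P3 34-37 | P5 37-40 | P3 40-43 | P5 43-46 | P3 46-51 |
Completion: P1=33  P2=34  P3=51  P4=27  P5=46

46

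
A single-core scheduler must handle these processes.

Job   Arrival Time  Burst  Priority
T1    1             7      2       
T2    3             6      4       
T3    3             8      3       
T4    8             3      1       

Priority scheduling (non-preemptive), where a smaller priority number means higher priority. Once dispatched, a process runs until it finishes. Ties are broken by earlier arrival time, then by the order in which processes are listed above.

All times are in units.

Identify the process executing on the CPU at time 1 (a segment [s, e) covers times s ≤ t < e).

T1

Timeline: | idle 0-1 | T1 1-8 | T4 8-11 | T3 11-19 | T2 19-25 |
Completion: T1=8  T2=25  T3=19  T4=11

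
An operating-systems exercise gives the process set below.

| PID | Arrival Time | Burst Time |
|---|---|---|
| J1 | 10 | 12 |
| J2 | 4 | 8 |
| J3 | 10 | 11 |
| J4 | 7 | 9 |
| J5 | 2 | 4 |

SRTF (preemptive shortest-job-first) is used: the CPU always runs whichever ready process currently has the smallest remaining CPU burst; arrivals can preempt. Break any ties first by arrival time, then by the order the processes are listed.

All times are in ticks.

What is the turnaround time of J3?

24

Schedule: | idle 0-2 | J5 2-6 | J2 6-14 | J4 14-23 | J3 23-34 | J1 34-46 |
Completion: J1=46  J2=14  J3=34  J4=23  J5=6
Turnaround (C−A): J1=36  J2=10  J3=24  J4=16  J5=4
Turnaround(J3) = completion − arrival = 34 − 10 = 24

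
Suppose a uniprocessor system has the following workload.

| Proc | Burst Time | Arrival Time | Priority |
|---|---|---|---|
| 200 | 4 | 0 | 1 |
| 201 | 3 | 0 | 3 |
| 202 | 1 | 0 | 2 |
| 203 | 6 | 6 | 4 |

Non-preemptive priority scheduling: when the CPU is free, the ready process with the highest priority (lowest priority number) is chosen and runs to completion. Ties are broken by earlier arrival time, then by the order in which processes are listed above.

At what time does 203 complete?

14

Timeline: | 200 0-4 | 202 4-5 | 201 5-8 | 203 8-14 |
Completion: 200=4  201=8  202=5  203=14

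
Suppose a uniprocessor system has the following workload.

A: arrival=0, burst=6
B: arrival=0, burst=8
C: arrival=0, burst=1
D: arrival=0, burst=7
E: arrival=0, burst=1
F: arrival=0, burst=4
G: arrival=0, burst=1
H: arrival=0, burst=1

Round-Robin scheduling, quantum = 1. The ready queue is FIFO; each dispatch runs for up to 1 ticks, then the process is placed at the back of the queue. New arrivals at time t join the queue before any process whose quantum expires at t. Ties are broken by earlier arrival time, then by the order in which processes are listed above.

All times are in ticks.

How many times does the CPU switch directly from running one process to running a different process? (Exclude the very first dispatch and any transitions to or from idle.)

Schedule: | A 0-1 | B 1-2 | C 2-3 | D 3-4 | E 4-5 | F 5-6 | G 6-7 | H 7-8 | A 8-9 | B 9-10 | D 10-11 | F 11-12 | A 12-13 | B 13-14 | D 14-15 | F 15-16 | A 16-17 | B 17-18 | D 18-19 | F 19-20 | A 20-21 | B 21-22 | D 22-23 | A 23-24 | B 24-25 | D 25-26 | B 26-27 | D 27-28 | B 28-29 |
Completion: A=24  B=29  C=3  D=28  E=5  F=20  G=7  H=8
Turnaround (C−A): A=24  B=29  C=3  D=28  E=5  F=20  G=7  H=8

28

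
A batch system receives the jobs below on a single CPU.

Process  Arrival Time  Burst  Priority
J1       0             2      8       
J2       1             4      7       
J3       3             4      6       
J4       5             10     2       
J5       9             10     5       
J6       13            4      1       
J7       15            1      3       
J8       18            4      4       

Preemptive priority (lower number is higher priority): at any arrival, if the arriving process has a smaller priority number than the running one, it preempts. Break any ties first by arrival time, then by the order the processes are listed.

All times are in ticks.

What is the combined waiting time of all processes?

124

Timeline: | J1 0-1 | J2 1-3 | J3 3-5 | J4 5-13 | J6 13-17 | J4 17-19 | J7 19-20 | J8 20-24 | J5 24-34 | J3 34-36 | J2 36-38 | J1 38-39 |
Completion: J1=39  J2=38  J3=36  J4=19  J5=34  J6=17  J7=20  J8=24
Turnaround (C−A): J1=39  J2=37  J3=33  J4=14  J5=25  J6=4  J7=5  J8=6
Waiting = turnaround − burst: J1=37, J2=33, J3=29, J4=4, J5=15, J6=0, J7=4, J8=2
Total waiting = 37 + 33 + 29 + 4 + 15 + 0 + 4 + 2 = 124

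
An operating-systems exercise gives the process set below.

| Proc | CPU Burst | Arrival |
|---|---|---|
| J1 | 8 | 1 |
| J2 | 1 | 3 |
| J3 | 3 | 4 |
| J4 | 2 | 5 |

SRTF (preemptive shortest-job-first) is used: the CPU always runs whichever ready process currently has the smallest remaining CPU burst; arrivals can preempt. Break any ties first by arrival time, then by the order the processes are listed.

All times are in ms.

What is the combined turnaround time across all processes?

Timeline: | idle 0-1 | J1 1-3 | J2 3-4 | J3 4-7 | J4 7-9 | J1 9-15 |
Completion: J1=15  J2=4  J3=7  J4=9
Turnaround (C−A): J1=14  J2=1  J3=3  J4=4
Turnaround = completion − arrival: J1=14, J2=1, J3=3, J4=4
Total turnaround = 14 + 1 + 3 + 4 = 22

22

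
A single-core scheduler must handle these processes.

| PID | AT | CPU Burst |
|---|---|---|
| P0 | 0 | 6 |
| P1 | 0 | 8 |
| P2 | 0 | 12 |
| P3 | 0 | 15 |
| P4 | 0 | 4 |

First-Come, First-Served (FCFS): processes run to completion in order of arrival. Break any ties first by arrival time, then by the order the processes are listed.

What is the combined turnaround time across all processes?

Schedule: | P0 0-6 | P1 6-14 | P2 14-26 | P3 26-41 | P4 41-45 |
Completion: P0=6  P1=14  P2=26  P3=41  P4=45
Turnaround (C−A): P0=6  P1=14  P2=26  P3=41  P4=45
Turnaround = completion − arrival: P0=6, P1=14, P2=26, P3=41, P4=45
Total turnaround = 6 + 14 + 26 + 41 + 45 = 132

132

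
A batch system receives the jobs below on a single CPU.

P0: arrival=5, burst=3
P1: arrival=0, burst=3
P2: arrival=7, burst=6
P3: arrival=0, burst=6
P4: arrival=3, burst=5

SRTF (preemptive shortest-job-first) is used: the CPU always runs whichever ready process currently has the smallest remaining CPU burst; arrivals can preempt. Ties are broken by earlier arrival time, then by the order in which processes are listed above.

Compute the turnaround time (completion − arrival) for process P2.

Timeline: | P1 0-3 | P4 3-8 | P0 8-11 | P3 11-17 | P2 17-23 |
Completion: P0=11  P1=3  P2=23  P3=17  P4=8
Turnaround(P2) = completion − arrival = 23 − 7 = 16

16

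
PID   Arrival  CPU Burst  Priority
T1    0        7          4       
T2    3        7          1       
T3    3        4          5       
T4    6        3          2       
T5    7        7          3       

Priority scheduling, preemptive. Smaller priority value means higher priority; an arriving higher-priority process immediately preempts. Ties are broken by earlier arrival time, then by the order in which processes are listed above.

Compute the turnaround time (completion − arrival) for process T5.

13

Gantt: | T1 0-3 | T2 3-10 | T4 10-13 | T5 13-20 | T1 20-24 | T3 24-28 |
Completion: T1=24  T2=10  T3=28  T4=13  T5=20
Turnaround(T5) = completion − arrival = 20 − 7 = 13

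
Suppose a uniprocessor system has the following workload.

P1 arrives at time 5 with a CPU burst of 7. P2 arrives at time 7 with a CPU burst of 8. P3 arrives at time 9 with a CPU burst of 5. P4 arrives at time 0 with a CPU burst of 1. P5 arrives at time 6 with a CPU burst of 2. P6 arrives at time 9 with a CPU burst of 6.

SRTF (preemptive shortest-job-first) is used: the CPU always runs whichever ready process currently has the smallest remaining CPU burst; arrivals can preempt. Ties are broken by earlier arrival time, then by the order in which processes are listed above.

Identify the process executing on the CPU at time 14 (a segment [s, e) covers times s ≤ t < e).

P3

Gantt: | P4 0-1 | idle 1-5 | P1 5-6 | P5 6-8 | P1 8-14 | P3 14-19 | P6 19-25 | P2 25-33 |
Completion: P1=14  P2=33  P3=19  P4=1  P5=8  P6=25
Turnaround (C−A): P1=9  P2=26  P3=10  P4=1  P5=2  P6=16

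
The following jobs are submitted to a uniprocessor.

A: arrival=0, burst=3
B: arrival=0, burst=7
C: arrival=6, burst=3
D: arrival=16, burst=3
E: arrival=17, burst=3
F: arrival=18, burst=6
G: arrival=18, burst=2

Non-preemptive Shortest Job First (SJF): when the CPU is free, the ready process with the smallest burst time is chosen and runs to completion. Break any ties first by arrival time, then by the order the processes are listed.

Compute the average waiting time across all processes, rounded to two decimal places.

2.57

Gantt: | A 0-3 | B 3-10 | C 10-13 | idle 13-16 | D 16-19 | G 19-21 | E 21-24 | F 24-30 |
Completion: A=3  B=10  C=13  D=19  E=24  F=30  G=21
Turnaround (C−A): A=3  B=10  C=7  D=3  E=7  F=12  G=3
Waiting times: A=0, B=3, C=4, D=0, E=4, F=6, G=1
Average waiting = (0+3+4+0+4+6+1) / 7 = 18/7 = 2.57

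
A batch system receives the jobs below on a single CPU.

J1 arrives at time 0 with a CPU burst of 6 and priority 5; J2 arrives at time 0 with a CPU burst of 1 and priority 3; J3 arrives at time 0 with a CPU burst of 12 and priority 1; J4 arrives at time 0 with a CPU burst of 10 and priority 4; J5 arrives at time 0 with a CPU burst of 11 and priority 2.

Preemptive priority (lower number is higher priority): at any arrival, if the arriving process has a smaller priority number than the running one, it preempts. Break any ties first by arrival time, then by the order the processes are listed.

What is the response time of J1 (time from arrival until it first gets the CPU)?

Gantt: | J3 0-12 | J5 12-23 | J2 23-24 | J4 24-34 | J1 34-40 |
Completion: J1=40  J2=24  J3=12  J4=34  J5=23
Turnaround (C−A): J1=40  J2=24  J3=12  J4=34  J5=23
Response(J1) = first start − arrival = 34 − 0 = 34

34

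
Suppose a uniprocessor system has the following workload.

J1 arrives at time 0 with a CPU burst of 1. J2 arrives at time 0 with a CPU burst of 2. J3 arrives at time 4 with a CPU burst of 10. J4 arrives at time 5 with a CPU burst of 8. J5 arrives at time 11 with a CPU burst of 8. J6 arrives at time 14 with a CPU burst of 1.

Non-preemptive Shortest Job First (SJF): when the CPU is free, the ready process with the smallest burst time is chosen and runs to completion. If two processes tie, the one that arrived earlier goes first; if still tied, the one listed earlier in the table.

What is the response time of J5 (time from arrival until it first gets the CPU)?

Timeline: | J1 0-1 | J2 1-3 | idle 3-4 | J3 4-14 | J6 14-15 | J4 15-23 | J5 23-31 |
Completion: J1=1  J2=3  J3=14  J4=23  J5=31  J6=15
Response(J5) = first start − arrival = 23 − 11 = 12

12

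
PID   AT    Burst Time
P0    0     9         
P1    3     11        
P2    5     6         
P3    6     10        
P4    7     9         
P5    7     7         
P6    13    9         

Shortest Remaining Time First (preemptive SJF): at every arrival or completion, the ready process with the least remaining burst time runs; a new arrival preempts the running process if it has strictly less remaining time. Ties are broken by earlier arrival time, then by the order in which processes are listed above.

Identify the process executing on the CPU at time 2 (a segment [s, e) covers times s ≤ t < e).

P0

Schedule: | P0 0-9 | P2 9-15 | P5 15-22 | P4 22-31 | P6 31-40 | P3 40-50 | P1 50-61 |
Completion: P0=9  P1=61  P2=15  P3=50  P4=31  P5=22  P6=40
Turnaround (C−A): P0=9  P1=58  P2=10  P3=44  P4=24  P5=15  P6=27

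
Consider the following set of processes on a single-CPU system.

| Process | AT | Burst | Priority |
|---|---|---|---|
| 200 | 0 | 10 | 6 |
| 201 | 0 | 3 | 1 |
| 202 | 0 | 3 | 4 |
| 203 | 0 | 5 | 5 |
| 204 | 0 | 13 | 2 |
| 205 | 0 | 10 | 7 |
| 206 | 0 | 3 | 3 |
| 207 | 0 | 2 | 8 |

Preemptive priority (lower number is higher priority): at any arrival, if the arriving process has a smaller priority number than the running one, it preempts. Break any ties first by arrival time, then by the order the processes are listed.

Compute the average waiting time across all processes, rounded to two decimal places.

21.38

Gantt: | 201 0-3 | 204 3-16 | 206 16-19 | 202 19-22 | 203 22-27 | 200 27-37 | 205 37-47 | 207 47-49 |
Completion: 200=37  201=3  202=22  203=27  204=16  205=47  206=19  207=49
Turnaround (C−A): 200=37  201=3  202=22  203=27  204=16  205=47  206=19  207=49
Waiting times: 200=27, 201=0, 202=19, 203=22, 204=3, 205=37, 206=16, 207=47
Average waiting = (27+0+19+22+3+37+16+47) / 8 = 171/8 = 21.38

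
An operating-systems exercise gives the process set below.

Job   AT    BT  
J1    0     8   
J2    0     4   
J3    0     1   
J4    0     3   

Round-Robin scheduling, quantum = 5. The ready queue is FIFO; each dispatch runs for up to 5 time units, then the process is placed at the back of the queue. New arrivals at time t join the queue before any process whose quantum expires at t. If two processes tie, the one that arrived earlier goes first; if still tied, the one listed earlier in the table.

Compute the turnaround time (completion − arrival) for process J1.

Schedule: | J1 0-5 | J2 5-9 | J3 9-10 | J4 10-13 | J1 13-16 |
Completion: J1=16  J2=9  J3=10  J4=13
Turnaround (C−A): J1=16  J2=9  J3=10  J4=13
Turnaround(J1) = completion − arrival = 16 − 0 = 16

16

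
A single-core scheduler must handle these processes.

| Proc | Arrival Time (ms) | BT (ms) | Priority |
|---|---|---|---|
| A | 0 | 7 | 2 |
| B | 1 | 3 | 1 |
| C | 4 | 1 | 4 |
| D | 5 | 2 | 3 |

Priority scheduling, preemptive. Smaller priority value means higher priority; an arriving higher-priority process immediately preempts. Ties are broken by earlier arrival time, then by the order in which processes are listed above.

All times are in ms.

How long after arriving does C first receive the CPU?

8

Timeline: | A 0-1 | B 1-4 | A 4-10 | D 10-12 | C 12-13 |
Completion: A=10  B=4  C=13  D=12
Turnaround (C−A): A=10  B=3  C=9  D=7
Response(C) = first start − arrival = 12 − 4 = 8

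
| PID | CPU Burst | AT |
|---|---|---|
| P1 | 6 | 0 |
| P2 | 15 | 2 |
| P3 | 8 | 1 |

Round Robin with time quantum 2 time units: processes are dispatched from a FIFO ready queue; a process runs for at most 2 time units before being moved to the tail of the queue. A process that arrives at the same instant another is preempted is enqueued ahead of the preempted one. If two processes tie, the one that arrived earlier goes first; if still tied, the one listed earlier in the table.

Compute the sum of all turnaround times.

Timeline: | P1 0-2 | P3 2-4 | P2 4-6 | P1 6-8 | P3 8-10 | P2 10-12 | P1 12-14 | P3 14-16 | P2 16-18 | P3 18-20 | P2 20-29 |
Completion: P1=14  P2=29  P3=20
Turnaround = completion − arrival: P1=14, P2=27, P3=19
Total turnaround = 14 + 27 + 19 = 60

60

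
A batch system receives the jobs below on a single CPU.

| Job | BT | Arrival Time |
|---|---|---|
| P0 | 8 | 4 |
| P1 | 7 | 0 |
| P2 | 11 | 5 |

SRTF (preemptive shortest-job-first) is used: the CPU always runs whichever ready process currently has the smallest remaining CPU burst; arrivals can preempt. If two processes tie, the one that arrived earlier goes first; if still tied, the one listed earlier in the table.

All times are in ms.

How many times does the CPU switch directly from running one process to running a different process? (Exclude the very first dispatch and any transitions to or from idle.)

Gantt: | P1 0-7 | P0 7-15 | P2 15-26 |
Completion: P0=15  P1=7  P2=26

2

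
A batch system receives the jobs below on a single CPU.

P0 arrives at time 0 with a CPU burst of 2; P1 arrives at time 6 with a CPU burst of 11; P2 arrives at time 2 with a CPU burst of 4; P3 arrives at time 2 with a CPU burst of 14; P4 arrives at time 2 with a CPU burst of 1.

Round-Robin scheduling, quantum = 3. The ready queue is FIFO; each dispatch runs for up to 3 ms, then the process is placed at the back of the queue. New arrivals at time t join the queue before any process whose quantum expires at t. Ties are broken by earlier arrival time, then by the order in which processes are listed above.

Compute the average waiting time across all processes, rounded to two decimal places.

Timeline: | P0 0-2 | P2 2-5 | P3 5-8 | P4 8-9 | P2 9-10 | P1 10-13 | P3 13-16 | P1 16-19 | P3 19-22 | P1 22-25 | P3 25-28 | P1 28-30 | P3 30-32 |
Completion: P0=2  P1=30  P2=10  P3=32  P4=9
Waiting times: P0=0, P1=13, P2=4, P3=16, P4=6
Average waiting = (0+13+4+16+6) / 5 = 39/5 = 7.80

7.80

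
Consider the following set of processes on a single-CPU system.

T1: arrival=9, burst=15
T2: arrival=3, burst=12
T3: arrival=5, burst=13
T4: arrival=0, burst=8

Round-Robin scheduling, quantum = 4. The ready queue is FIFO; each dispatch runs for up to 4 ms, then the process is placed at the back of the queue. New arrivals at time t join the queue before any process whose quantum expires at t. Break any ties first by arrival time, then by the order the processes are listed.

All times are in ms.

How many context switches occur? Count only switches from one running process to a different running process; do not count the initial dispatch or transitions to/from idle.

Gantt: | T4 0-4 | T2 4-8 | T4 8-12 | T3 12-16 | T2 16-20 | T1 20-24 | T3 24-28 | T2 28-32 | T1 32-36 | T3 36-40 | T1 40-44 | T3 44-45 | T1 45-48 |
Completion: T1=48  T2=32  T3=45  T4=12
Turnaround (C−A): T1=39  T2=29  T3=40  T4=12

12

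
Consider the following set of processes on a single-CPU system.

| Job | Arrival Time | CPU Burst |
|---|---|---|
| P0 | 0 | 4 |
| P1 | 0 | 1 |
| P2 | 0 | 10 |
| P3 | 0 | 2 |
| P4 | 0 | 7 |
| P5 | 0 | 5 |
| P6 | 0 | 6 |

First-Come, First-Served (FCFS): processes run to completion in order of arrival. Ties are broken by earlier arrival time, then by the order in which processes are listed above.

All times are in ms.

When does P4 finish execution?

24

Timeline: | P0 0-4 | P1 4-5 | P2 5-15 | P3 15-17 | P4 17-24 | P5 24-29 | P6 29-35 |
Completion: P0=4  P1=5  P2=15  P3=17  P4=24  P5=29  P6=35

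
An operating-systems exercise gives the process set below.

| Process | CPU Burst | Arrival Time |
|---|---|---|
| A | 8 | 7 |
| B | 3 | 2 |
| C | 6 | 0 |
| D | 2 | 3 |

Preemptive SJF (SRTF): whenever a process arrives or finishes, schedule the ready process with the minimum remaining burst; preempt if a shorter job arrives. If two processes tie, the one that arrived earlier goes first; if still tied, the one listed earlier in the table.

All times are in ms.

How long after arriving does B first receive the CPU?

0

Timeline: | C 0-2 | B 2-5 | D 5-7 | C 7-11 | A 11-19 |
Completion: A=19  B=5  C=11  D=7
Turnaround (C−A): A=12  B=3  C=11  D=4
Response(B) = first start − arrival = 2 − 2 = 0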